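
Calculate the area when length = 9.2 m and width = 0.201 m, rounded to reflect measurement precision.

1.8 m²

area = 9.2 m × 0.201 m = 1.8492 m².
9.2 has 2 significant figures; 0.201 has 3.
Division/multiplication keeps the fewest: 2 significant figures.
Rounded: 1.8 m².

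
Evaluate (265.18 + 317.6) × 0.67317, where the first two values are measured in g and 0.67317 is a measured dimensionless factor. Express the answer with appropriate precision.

392.3 g

265.18 g + 317.6 g = 582.78 g; the sum is limited to 1 decimal place (4 s.f.).
Carrying full precision, 582.78 × 0.67317 = 392.3100126 g; 0.67317 has 5 s.f., so the result keeps min(4, 5) = 4 s.f.
Rounded to 4 significant figures: 392.3 g.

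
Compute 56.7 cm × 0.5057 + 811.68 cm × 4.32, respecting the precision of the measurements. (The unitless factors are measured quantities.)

56.7 × 0.5057 = 28.67319 → 28.7 cm (3 s.f., last digit at the 10^-1 place).
811.68 × 4.32 = 3506.4576 → 3.51 × 10³ cm (3 s.f., last digit at the 10^1 place).
Sum: 3535.13079 cm; keep the coarser place, 10^1.
Result: 3.54 × 10³ cm.

3.54 × 10³ cm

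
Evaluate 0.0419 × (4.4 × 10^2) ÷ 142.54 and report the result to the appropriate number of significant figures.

0.0419 × (4.4 × 10^2) ÷ 142.54 = 0.129339132875…
Multiplication/division keeps the fewest significant figures: 0.0419 → 3 s.f., 4.4 × 10^2 → 2 s.f., 142.54 → 5 s.f.; limit is 2.
Rounded to 2 significant figures: 0.13.

0.13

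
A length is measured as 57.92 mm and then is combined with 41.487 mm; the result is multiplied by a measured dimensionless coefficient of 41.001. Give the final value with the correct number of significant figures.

57.92 mm + 41.487 mm = 99.407 mm; the sum is limited to 2 decimal places (4 s.f.).
Carrying full precision, 99.407 × 41.001 = 4075.786407 mm; 41.001 has 5 s.f., so the result keeps min(4, 5) = 4 s.f.
Rounded to 4 significant figures: 4076 mm.

4076 mm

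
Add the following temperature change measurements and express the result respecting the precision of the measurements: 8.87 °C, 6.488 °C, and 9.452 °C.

24.81 °C

8.87 °C + 6.488 °C + 9.452 °C = 24.810 °C.
Addition/subtraction keeps the fewest decimal places: 8.87 → 2 decimal places, 6.488 → 3 decimal places, 9.452 → 3 decimal places; limit is 2.
Rounded to 2 decimal places: 24.81 °C.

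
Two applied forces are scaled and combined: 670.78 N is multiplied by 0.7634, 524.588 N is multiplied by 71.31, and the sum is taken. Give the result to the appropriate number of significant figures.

670.78 × 0.7634 = 512.073452 → 512.1 N (4 s.f., last digit at the 10^-1 place).
524.588 × 71.31 = 37408.37028 → 3.741 × 10^4 N (4 s.f., last digit at the 10^1 place).
Sum: 37920.443732 N; keep the coarser place, 10^1.
Result: 3.792 × 10^4 N.

3.792 × 10^4 N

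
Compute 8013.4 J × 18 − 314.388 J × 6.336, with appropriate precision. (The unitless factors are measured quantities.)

1.4 × 10^5 J

8013.4 × 18 = 144241.2 → 1.4 × 10^5 J (2 s.f., last digit at the 10^4 place).
314.388 × 6.336 = 1991.962368 → 1992 J (4 s.f., last digit at the 10^0 place).
Difference: 142249.237632 J; keep the coarser place, 10^4.
Result: 1.4 × 10^5 J.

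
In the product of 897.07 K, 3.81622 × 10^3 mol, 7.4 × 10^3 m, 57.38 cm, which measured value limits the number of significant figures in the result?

7.4 × 10^3 m

897.07 K → 5 s.f.; 3.81622 × 10^3 mol → 6 s.f.; 7.4 × 10^3 m → 2 s.f.; 57.38 cm → 4 s.f.
The fewest is 2 significant figures, from 7.4 × 10^3 m.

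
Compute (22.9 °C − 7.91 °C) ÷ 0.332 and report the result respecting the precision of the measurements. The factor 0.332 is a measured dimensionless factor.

45.2 °C

22.9 °C − 7.91 °C = 14.99 °C; the difference is limited to 1 decimal place (3 s.f.).
Carrying full precision, 14.99 ÷ 0.332 = 45.1506024096… °C; 0.332 has 3 s.f., so the result keeps min(3, 3) = 3 s.f.
Rounded to 3 significant figures: 45.2 °C.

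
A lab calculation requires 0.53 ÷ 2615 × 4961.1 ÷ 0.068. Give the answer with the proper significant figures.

15

0.53 ÷ 2615 × 4961.1 ÷ 0.068 = 14.7867675177…
Multiplication/division keeps the fewest significant figures: 0.53 → 2 s.f., 2615 → 4 s.f., 4961.1 → 5 s.f., 0.068 → 2 s.f.; limit is 2.
Rounded to 2 significant figures: 15.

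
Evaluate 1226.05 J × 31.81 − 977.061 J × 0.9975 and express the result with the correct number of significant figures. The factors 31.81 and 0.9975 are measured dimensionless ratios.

1226.05 × 31.81 = 39000.6505 → 3.900 × 10^4 J (4 s.f., last digit at the 10^1 place).
977.061 × 0.9975 = 974.6183475 → 974.6 J (4 s.f., last digit at the 10^-1 place).
Difference: 38026.0321525 J; keep the coarser place, 10^1.
Result: 3.803 × 10^4 J.

3.803 × 10^4 J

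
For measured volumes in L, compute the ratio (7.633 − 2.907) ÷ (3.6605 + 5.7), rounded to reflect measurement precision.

7.633 − 2.907 = 4.726, limited to 3 d.p. → 4 s.f.; 3.6605 + 5.7 = 9.3605, limited to 1 d.p. → 2 s.f.
Carrying full precision, 4.726 ÷ 9.3605 = 0.504887559425…; keep min(4, 2) = 2 s.f.
Rounded to 2 significant figures: 0.50.

0.50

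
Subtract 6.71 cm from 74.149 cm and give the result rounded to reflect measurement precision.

74.149 cm − 6.71 cm = 67.439 cm.
Addition/subtraction keeps the fewest decimal places: 74.149 → 3 decimal places, 6.71 → 2 decimal places; limit is 2.
Rounded to 2 decimal places: 67.44 cm.

67.44 cm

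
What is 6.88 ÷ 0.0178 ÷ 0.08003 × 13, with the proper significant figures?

6.3 × 10⁴

6.88 ÷ 0.0178 ÷ 0.08003 × 13 = 62785.4442225…
Multiplication/division keeps the fewest significant figures: 6.88 → 3 s.f., 0.0178 → 3 s.f., 0.08003 → 4 s.f., 13 → 2 s.f.; limit is 2.
Rounded to 2 significant figures: 6.3 × 10⁴.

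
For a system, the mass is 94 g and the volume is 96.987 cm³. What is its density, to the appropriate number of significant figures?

0.97 g/cm³

density = 94 g ÷ 96.987 cm³ = 0.969202058008… g/cm³.
94 has 2 significant figures; 96.987 has 5.
Division/multiplication keeps the fewest: 2 significant figures.
Rounded: 0.97 g/cm³.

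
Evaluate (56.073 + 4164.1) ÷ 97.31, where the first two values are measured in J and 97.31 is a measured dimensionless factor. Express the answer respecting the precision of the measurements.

56.073 J + 4164.1 J = 4220.173 J; the sum is limited to 1 decimal place (5 s.f.).
Carrying full precision, 4220.173 ÷ 97.31 = 43.3683383003… J; 97.31 has 4 s.f., so the result keeps min(5, 4) = 4 s.f.
Rounded to 4 significant figures: 43.37 J.

43.37 J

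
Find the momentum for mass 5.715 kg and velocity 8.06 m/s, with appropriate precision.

46.1 kg·m/s

momentum = 5.715 kg × 8.06 m/s = 46.0629 kg·m/s.
5.715 has 4 significant figures; 8.06 has 3.
Division/multiplication keeps the fewest: 3 significant figures.
Rounded: 46.1 kg·m/s.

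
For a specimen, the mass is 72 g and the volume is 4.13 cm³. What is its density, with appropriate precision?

density = 72 g ÷ 4.13 cm³ = 17.4334140436… g/cm³.
72 has 2 significant figures; 4.13 has 3.
Division/multiplication keeps the fewest: 2 significant figures.
Rounded: 17 g/cm³.

17 g/cm³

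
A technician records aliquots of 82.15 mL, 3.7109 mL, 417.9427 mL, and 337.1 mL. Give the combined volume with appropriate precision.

82.15 mL + 3.7109 mL + 417.9427 mL + 337.1 mL = 840.9036 mL.
Addition/subtraction keeps the fewest decimal places: 82.15 → 2 decimal places, 3.7109 → 4 decimal places, 417.9427 → 4 decimal places, 337.1 → 1 decimal place; limit is 1.
Rounded to 1 decimal place: 840.9 mL.

840.9 mL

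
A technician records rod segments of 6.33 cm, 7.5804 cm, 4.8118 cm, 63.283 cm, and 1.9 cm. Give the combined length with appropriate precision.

83.9 cm

6.33 cm + 7.5804 cm + 4.8118 cm + 63.283 cm + 1.9 cm = 83.9052 cm.
Addition/subtraction keeps the fewest decimal places: 6.33 → 2 decimal places, 7.5804 → 4 decimal places, 4.8118 → 4 decimal places, 63.283 → 3 decimal places, 1.9 → 1 decimal place; limit is 1.
Rounded to 1 decimal place: 83.9 cm.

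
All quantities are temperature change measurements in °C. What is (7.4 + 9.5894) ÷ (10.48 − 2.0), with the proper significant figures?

7.4 + 9.5894 = 16.9894, limited to 1 d.p. → 3 s.f.; 10.48 − 2.0 = 8.48, limited to 1 d.p. → 2 s.f.
Carrying full precision, 16.9894 ÷ 8.48 = 2.00346698113…; keep min(3, 2) = 2 s.f.
Rounded to 2 significant figures: 2.0.

2.0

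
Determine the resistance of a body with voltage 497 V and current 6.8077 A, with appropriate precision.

73.0 Ω

resistance = 497 V ÷ 6.8077 A = 73.0055672253… Ω.
497 has 3 significant figures; 6.8077 has 5.
Division/multiplication keeps the fewest: 3 significant figures.
Rounded: 73.0 Ω.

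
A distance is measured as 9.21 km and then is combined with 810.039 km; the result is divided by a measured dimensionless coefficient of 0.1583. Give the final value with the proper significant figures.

5.175 × 10^3 km

9.21 km + 810.039 km = 819.249 km; the sum is limited to 2 decimal places (5 s.f.).
Carrying full precision, 819.249 ÷ 0.1583 = 5175.29374605… km; 0.1583 has 4 s.f., so the result keeps min(5, 4) = 4 s.f.
Rounded to 4 significant figures: 5.175 × 10^3 km.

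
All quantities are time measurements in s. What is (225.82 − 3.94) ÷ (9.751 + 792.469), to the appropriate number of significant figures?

225.82 − 3.94 = 221.88, limited to 2 d.p. → 5 s.f.; 9.751 + 792.469 = 802.220, limited to 3 d.p. → 6 s.f.
Carrying full precision, 221.88 ÷ 802.220 = 0.276582483608…; keep min(5, 6) = 5 s.f.
Rounded to 5 significant figures: 2.7658 × 10^-1.

2.7658 × 10^-1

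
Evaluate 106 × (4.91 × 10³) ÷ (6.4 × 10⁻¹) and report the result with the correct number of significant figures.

8.1 × 10⁵

106 × (4.91 × 10³) ÷ (6.4 × 10⁻¹) = 813218.75
Multiplication/division keeps the fewest significant figures: 106 → 3 s.f., 4.91 × 10³ → 3 s.f., 6.4 × 10⁻¹ → 2 s.f.; limit is 2.
Rounded to 2 significant figures: 8.1 × 10⁵.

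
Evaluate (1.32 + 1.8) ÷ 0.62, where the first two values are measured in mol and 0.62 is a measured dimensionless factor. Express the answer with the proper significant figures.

5.0 mol

1.32 mol + 1.8 mol = 3.12 mol; the sum is limited to 1 decimal place (2 s.f.).
Carrying full precision, 3.12 ÷ 0.62 = 5.03225806452… mol; 0.62 has 2 s.f., so the result keeps min(2, 2) = 2 s.f.
Rounded to 2 significant figures: 5.0 mol.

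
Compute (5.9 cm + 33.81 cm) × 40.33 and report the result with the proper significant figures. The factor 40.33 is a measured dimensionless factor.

1.60 × 10^3 cm

5.9 cm + 33.81 cm = 39.71 cm; the sum is limited to 1 decimal place (3 s.f.).
Carrying full precision, 39.71 × 40.33 = 1601.5043 cm; 40.33 has 4 s.f., so the result keeps min(3, 4) = 3 s.f.
Rounded to 3 significant figures: 1.60 × 10^3 cm.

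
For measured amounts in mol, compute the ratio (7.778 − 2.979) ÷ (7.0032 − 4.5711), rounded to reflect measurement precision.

1.973

7.778 − 2.979 = 4.799, limited to 3 d.p. → 4 s.f.; 7.0032 − 4.5711 = 2.4321, limited to 4 d.p. → 5 s.f.
Carrying full precision, 4.799 ÷ 2.4321 = 1.97319189178…; keep min(4, 5) = 4 s.f.
Rounded to 4 significant figures: 1.973.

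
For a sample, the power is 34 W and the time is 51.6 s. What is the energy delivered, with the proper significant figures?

energy delivered = 34 W × 51.6 s = 1754.4 J.
34 has 2 significant figures; 51.6 has 3.
Division/multiplication keeps the fewest: 2 significant figures.
Rounded: 1.8 × 10³ J.

1.8 × 10³ J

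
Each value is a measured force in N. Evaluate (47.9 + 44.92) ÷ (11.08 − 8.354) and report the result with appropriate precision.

47.9 + 44.92 = 92.82, limited to 1 d.p. → 3 s.f.; 11.08 − 8.354 = 2.726, limited to 2 d.p. → 3 s.f.
Carrying full precision, 92.82 ÷ 2.726 = 34.0498899486…; keep min(3, 3) = 3 s.f.
Rounded to 3 significant figures: 34.0.

34.0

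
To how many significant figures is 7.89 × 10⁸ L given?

3

7.89 × 10⁸: in scientific notation every digit of the coefficient is significant.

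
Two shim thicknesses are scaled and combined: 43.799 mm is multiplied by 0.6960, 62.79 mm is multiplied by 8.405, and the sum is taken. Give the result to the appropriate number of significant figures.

43.799 × 0.6960 = 30.484104 → 30.48 mm (4 s.f., last digit at the 10^-2 place).
62.79 × 8.405 = 527.74995 → 527.7 mm (4 s.f., last digit at the 10^-1 place).
Sum: 558.234054 mm; keep the coarser place, 10^-1.
Result: 558.2 mm.

558.2 mm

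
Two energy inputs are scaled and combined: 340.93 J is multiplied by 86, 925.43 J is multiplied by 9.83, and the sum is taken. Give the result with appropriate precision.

340.93 × 86 = 29319.98 → 2.9 × 10^4 J (2 s.f., last digit at the 10^3 place).
925.43 × 9.83 = 9096.9769 → 9.10 × 10^3 J (3 s.f., last digit at the 10^1 place).
Sum: 38416.9569 J; keep the coarser place, 10^3.
Result: 3.8 × 10^4 J.

3.8 × 10^4 J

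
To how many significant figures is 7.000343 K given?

7

7.000343: zeros between nonzero digits are significant.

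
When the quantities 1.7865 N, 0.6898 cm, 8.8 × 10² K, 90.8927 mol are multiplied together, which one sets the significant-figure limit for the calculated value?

8.8 × 10² K

1.7865 N → 5 s.f.; 0.6898 cm → 4 s.f.; 8.8 × 10² K → 2 s.f.; 90.8927 mol → 6 s.f.
The fewest is 2 significant figures, from 8.8 × 10² K.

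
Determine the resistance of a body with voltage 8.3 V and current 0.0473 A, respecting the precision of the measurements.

resistance = 8.3 V ÷ 0.0473 A = 175.475687104… Ω.
8.3 has 2 significant figures; 0.0473 has 3.
Division/multiplication keeps the fewest: 2 significant figures.
Rounded: 1.8 × 10^2 Ω.

1.8 × 10^2 Ω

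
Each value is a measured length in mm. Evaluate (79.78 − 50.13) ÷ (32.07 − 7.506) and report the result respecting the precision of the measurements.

1.207

79.78 − 50.13 = 29.65, limited to 2 d.p. → 4 s.f.; 32.07 − 7.506 = 24.564, limited to 2 d.p. → 4 s.f.
Carrying full precision, 29.65 ÷ 24.564 = 1.2070509689…; keep min(4, 4) = 4 s.f.
Rounded to 4 significant figures: 1.207.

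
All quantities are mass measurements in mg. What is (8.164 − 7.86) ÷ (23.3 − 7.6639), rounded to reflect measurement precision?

0.019

8.164 − 7.86 = 0.304, limited to 2 d.p. → 2 s.f.; 23.3 − 7.6639 = 15.6361, limited to 1 d.p. → 3 s.f.
Carrying full precision, 0.304 ÷ 15.6361 = 0.0194421882695…; keep min(2, 3) = 2 s.f.
Rounded to 2 significant figures: 0.019.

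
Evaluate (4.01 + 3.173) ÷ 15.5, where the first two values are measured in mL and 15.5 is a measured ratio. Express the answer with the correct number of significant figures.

0.463 mL

4.01 mL + 3.173 mL = 7.183 mL; the sum is limited to 2 decimal places (3 s.f.).
Carrying full precision, 7.183 ÷ 15.5 = 0.463419354839… mL; 15.5 has 3 s.f., so the result keeps min(3, 3) = 3 s.f.
Rounded to 3 significant figures: 0.463 mL.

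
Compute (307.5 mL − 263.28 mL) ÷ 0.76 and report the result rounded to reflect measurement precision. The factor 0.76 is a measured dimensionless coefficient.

307.5 mL − 263.28 mL = 44.22 mL; the difference is limited to 1 decimal place (3 s.f.).
Carrying full precision, 44.22 ÷ 0.76 = 58.1842105263… mL; 0.76 has 2 s.f., so the result keeps min(3, 2) = 2 s.f.
Rounded to 2 significant figures: 58 mL.

58 mL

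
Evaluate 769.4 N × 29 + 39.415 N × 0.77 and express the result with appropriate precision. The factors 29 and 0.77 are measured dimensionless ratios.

769.4 × 29 = 22312.6 → 2.2 × 10^4 N (2 s.f., last digit at the 10^3 place).
39.415 × 0.77 = 30.34955 → 30. N (2 s.f., last digit at the 10^0 place).
Sum: 22342.94955 N; keep the coarser place, 10^3.
Result: 2.2 × 10^4 N.

2.2 × 10^4 N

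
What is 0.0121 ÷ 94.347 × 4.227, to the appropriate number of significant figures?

0.0121 ÷ 94.347 × 4.227 = 0.000542112626793…
Multiplication/division keeps the fewest significant figures: 0.0121 → 3 s.f., 94.347 → 5 s.f., 4.227 → 4 s.f.; limit is 3.
Rounded to 3 significant figures: 5.42 × 10^-4.

5.42 × 10^-4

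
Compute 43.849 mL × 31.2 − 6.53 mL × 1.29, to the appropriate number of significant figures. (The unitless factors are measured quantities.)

43.849 × 31.2 = 1368.0888 → 1.37 × 10³ mL (3 s.f., last digit at the 10^1 place).
6.53 × 1.29 = 8.4237 → 8.42 mL (3 s.f., last digit at the 10^-2 place).
Difference: 1359.6651 mL; keep the coarser place, 10^1.
Result: 1.36 × 10³ mL.

1.36 × 10³ mL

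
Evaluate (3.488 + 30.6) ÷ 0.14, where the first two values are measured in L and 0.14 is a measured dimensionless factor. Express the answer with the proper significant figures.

2.4 × 10² L

3.488 L + 30.6 L = 34.088 L; the sum is limited to 1 decimal place (3 s.f.).
Carrying full precision, 34.088 ÷ 0.14 = 243.485714286… L; 0.14 has 2 s.f., so the result keeps min(3, 2) = 2 s.f.
Rounded to 2 significant figures: 2.4 × 10² L.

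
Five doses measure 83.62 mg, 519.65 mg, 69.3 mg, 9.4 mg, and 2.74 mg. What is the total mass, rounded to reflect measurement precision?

684.7 mg

83.62 mg + 519.65 mg + 69.3 mg + 9.4 mg + 2.74 mg = 684.71 mg.
Addition/subtraction keeps the fewest decimal places: 83.62 → 2 decimal places, 519.65 → 2 decimal places, 69.3 → 1 decimal place, 9.4 → 1 decimal place, 2.74 → 2 decimal places; limit is 1.
Rounded to 1 decimal place: 684.7 mg.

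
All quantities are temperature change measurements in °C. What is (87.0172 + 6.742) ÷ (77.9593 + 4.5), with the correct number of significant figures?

1.14

87.0172 + 6.742 = 93.7592, limited to 3 d.p. → 5 s.f.; 77.9593 + 4.5 = 82.4593, limited to 1 d.p. → 3 s.f.
Carrying full precision, 93.7592 ÷ 82.4593 = 1.13703608932…; keep min(5, 3) = 3 s.f.
Rounded to 3 significant figures: 1.14.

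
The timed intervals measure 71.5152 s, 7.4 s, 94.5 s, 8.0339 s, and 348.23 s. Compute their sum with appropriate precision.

71.5152 s + 7.4 s + 94.5 s + 8.0339 s + 348.23 s = 529.6791 s.
Addition/subtraction keeps the fewest decimal places: 71.5152 → 4 decimal places, 7.4 → 1 decimal place, 94.5 → 1 decimal place, 8.0339 → 4 decimal places, 348.23 → 2 decimal places; limit is 1.
Rounded to 1 decimal place: 529.7 s.

529.7 s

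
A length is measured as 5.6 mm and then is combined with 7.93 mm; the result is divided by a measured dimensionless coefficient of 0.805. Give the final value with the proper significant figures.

16.8 mm

5.6 mm + 7.93 mm = 13.53 mm; the sum is limited to 1 decimal place (3 s.f.).
Carrying full precision, 13.53 ÷ 0.805 = 16.8074534161… mm; 0.805 has 3 s.f., so the result keeps min(3, 3) = 3 s.f.
Rounded to 3 significant figures: 16.8 mm.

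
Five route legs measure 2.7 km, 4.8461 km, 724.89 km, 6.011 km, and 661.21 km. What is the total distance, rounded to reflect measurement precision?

2.7 km + 4.8461 km + 724.89 km + 6.011 km + 661.21 km = 1399.6571 km.
Addition/subtraction keeps the fewest decimal places: 2.7 → 1 decimal place, 4.8461 → 4 decimal places, 724.89 → 2 decimal places, 6.011 → 3 decimal places, 661.21 → 2 decimal places; limit is 1.
Rounded to 1 decimal place: 1399.7 km.

1399.7 km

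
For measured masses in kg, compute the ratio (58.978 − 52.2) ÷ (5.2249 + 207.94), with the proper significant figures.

58.978 − 52.2 = 6.778, limited to 1 d.p. → 2 s.f.; 5.2249 + 207.94 = 213.1649, limited to 2 d.p. → 5 s.f.
Carrying full precision, 6.778 ÷ 213.1649 = 0.0317969797091…; keep min(2, 5) = 2 s.f.
Rounded to 2 significant figures: 0.032.

0.032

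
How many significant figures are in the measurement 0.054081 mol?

5

0.054081: leading zeros are not significant; zeros between nonzero digits are significant.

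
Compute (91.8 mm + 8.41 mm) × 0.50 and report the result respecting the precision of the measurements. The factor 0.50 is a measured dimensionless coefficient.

91.8 mm + 8.41 mm = 100.21 mm; the sum is limited to 1 decimal place (4 s.f.).
Carrying full precision, 100.21 × 0.50 = 50.105 mm; 0.50 has 2 s.f., so the result keeps min(4, 2) = 2 s.f.
Rounded to 2 significant figures: 5.0 × 10^1 mm.

5.0 × 10^1 mm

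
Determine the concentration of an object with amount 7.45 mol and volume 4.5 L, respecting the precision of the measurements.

1.7 mol/L

concentration = 7.45 mol ÷ 4.5 L = 1.65555555556… mol/L.
7.45 has 3 significant figures; 4.5 has 2.
Division/multiplication keeps the fewest: 2 significant figures.
Rounded: 1.7 mol/L.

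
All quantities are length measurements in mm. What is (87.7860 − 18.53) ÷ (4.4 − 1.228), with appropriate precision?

22

87.7860 − 18.53 = 69.2560, limited to 2 d.p. → 4 s.f.; 4.4 − 1.228 = 3.172, limited to 1 d.p. → 2 s.f.
Carrying full precision, 69.2560 ÷ 3.172 = 21.8335435057…; keep min(4, 2) = 2 s.f.
Rounded to 2 significant figures: 22.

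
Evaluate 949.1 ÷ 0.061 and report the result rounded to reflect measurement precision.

949.1 ÷ 0.061 = 15559.0163934…
Multiplication/division keeps the fewest significant figures: 949.1 → 4 s.f., 0.061 → 2 s.f.; limit is 2.
Rounded to 2 significant figures: 1.6 × 10^4.

1.6 × 10^4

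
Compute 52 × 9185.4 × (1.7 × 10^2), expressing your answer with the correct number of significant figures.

52 × 9185.4 × (1.7 × 10^2) = 81198936
Multiplication/division keeps the fewest significant figures: 52 → 2 s.f., 9185.4 → 5 s.f., 1.7 × 10^2 → 2 s.f.; limit is 2.
Rounded to 2 significant figures: 8.1 × 10^7.

8.1 × 10^7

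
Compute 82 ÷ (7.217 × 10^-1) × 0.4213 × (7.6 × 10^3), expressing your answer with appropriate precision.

82 ÷ (7.217 × 10^-1) × 0.4213 × (7.6 × 10^3) = 363799.584315…
Multiplication/division keeps the fewest significant figures: 82 → 2 s.f., 7.217 × 10^-1 → 4 s.f., 0.4213 → 4 s.f., 7.6 × 10^3 → 2 s.f.; limit is 2.
Rounded to 2 significant figures: 3.6 × 10^5.

3.6 × 10^5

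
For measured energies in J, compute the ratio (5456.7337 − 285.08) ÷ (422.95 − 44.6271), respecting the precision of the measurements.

5456.7337 − 285.08 = 5171.6537, limited to 2 d.p. → 6 s.f.; 422.95 − 44.6271 = 378.3229, limited to 2 d.p. → 5 s.f.
Carrying full precision, 5171.6537 ÷ 378.3229 = 13.6699462285…; keep min(6, 5) = 5 s.f.
Rounded to 5 significant figures: 13.670.

13.670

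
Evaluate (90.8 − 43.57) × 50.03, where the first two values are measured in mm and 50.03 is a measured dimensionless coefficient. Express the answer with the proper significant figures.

2.36 × 10^3 mm

90.8 mm − 43.57 mm = 47.23 mm; the difference is limited to 1 decimal place (3 s.f.).
Carrying full precision, 47.23 × 50.03 = 2362.9169 mm; 50.03 has 4 s.f., so the result keeps min(3, 4) = 3 s.f.
Rounded to 3 significant figures: 2.36 × 10^3 mm.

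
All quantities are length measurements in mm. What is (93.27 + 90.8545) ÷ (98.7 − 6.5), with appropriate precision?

2.00

93.27 + 90.8545 = 184.1245, limited to 2 d.p. → 5 s.f.; 98.7 − 6.5 = 92.2, limited to 1 d.p. → 3 s.f.
Carrying full precision, 184.1245 ÷ 92.2 = 1.99701193059…; keep min(5, 3) = 3 s.f.
Rounded to 3 significant figures: 2.00.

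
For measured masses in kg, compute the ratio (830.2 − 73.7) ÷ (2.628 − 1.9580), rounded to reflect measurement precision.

1.13 × 10^3

830.2 − 73.7 = 756.5, limited to 1 d.p. → 4 s.f.; 2.628 − 1.9580 = 0.6700, limited to 3 d.p. → 3 s.f.
Carrying full precision, 756.5 ÷ 0.6700 = 1129.10447761…; keep min(4, 3) = 3 s.f.
Rounded to 3 significant figures: 1.13 × 10^3.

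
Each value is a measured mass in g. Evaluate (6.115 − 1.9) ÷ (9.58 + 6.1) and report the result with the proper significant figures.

0.27

6.115 − 1.9 = 4.215, limited to 1 d.p. → 2 s.f.; 9.58 + 6.1 = 15.68, limited to 1 d.p. → 3 s.f.
Carrying full precision, 4.215 ÷ 15.68 = 0.26881377551…; keep min(2, 3) = 2 s.f.
Rounded to 2 significant figures: 0.27.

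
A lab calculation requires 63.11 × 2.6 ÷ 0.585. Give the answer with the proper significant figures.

2.8 × 10²

63.11 × 2.6 ÷ 0.585 = 280.488888889…
Multiplication/division keeps the fewest significant figures: 63.11 → 4 s.f., 2.6 → 2 s.f., 0.585 → 3 s.f.; limit is 2.
Rounded to 2 significant figures: 2.8 × 10².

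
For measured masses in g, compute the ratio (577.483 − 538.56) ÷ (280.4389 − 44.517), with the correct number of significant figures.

0.1650

577.483 − 538.56 = 38.923, limited to 2 d.p. → 4 s.f.; 280.4389 − 44.517 = 235.9219, limited to 3 d.p. → 6 s.f.
Carrying full precision, 38.923 ÷ 235.9219 = 0.164982564145…; keep min(4, 6) = 4 s.f.
Rounded to 4 significant figures: 0.1650.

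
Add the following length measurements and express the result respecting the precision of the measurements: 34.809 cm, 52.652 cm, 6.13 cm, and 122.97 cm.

34.809 cm + 52.652 cm + 6.13 cm + 122.97 cm = 216.561 cm.
Addition/subtraction keeps the fewest decimal places: 34.809 → 3 decimal places, 52.652 → 3 decimal places, 6.13 → 2 decimal places, 122.97 → 2 decimal places; limit is 2.
Rounded to 2 decimal places: 216.56 cm.

216.56 cm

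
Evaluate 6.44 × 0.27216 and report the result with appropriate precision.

1.75

6.44 × 0.27216 = 1.7527104
Multiplication/division keeps the fewest significant figures: 6.44 → 3 s.f., 0.27216 → 5 s.f.; limit is 3.
Rounded to 3 significant figures: 1.75.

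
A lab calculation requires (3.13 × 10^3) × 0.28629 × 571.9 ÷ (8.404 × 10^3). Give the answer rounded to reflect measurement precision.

(3.13 × 10^3) × 0.28629 × 571.9 ÷ (8.404 × 10^3) = 60.9795996704…
Multiplication/division keeps the fewest significant figures: 3.13 × 10^3 → 3 s.f., 0.28629 → 5 s.f., 571.9 → 4 s.f., 8.404 × 10^3 → 4 s.f.; limit is 3.
Rounded to 3 significant figures: 61.0.

61.0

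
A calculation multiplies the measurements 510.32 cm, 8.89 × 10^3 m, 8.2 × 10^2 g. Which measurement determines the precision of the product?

8.2 × 10^2 g

510.32 cm → 5 s.f.; 8.89 × 10^3 m → 3 s.f.; 8.2 × 10^2 g → 2 s.f.
The fewest is 2 significant figures, from 8.2 × 10^2 g.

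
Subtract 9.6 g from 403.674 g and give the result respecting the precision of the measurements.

403.674 g − 9.6 g = 394.074 g.
Addition/subtraction keeps the fewest decimal places: 403.674 → 3 decimal places, 9.6 → 1 decimal place; limit is 1.
Rounded to 1 decimal place: 394.1 g.

394.1 g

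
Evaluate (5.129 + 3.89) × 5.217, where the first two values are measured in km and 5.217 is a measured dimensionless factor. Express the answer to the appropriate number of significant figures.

47.1 km

5.129 km + 3.89 km = 9.019 km; the sum is limited to 2 decimal places (3 s.f.).
Carrying full precision, 9.019 × 5.217 = 47.052123 km; 5.217 has 4 s.f., so the result keeps min(3, 4) = 3 s.f.
Rounded to 3 significant figures: 47.1 km.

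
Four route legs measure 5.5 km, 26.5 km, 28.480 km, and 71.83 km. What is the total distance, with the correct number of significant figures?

132.3 km

5.5 km + 26.5 km + 28.480 km + 71.83 km = 132.310 km.
Addition/subtraction keeps the fewest decimal places: 5.5 → 1 decimal place, 26.5 → 1 decimal place, 28.480 → 3 decimal places, 71.83 → 2 decimal places; limit is 1.
Rounded to 1 decimal place: 132.3 km.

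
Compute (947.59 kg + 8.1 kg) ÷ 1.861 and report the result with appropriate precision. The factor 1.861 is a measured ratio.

947.59 kg + 8.1 kg = 955.69 kg; the sum is limited to 1 decimal place (4 s.f.).
Carrying full precision, 955.69 ÷ 1.861 = 513.535733477… kg; 1.861 has 4 s.f., so the result keeps min(4, 4) = 4 s.f.
Rounded to 4 significant figures: 5.135 × 10² kg.

5.135 × 10² kg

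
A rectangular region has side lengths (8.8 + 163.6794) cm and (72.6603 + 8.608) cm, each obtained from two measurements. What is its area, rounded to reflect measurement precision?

8.8 + 163.6794 = 172.4794, limited to 1 d.p. → 4 s.f.; 72.6603 + 8.608 = 81.2683, limited to 3 d.p. → 5 s.f.
Carrying full precision, 172.4794 × 81.2683 = 14017.107623…; keep min(4, 5) = 4 s.f.
Rounded to 4 significant figures: 1.402 × 10^4 cm².

1.402 × 10^4 cm²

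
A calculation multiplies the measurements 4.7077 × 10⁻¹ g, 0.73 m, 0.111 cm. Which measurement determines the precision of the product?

0.73 m

4.7077 × 10⁻¹ g → 5 s.f.; 0.73 m → 2 s.f.; 0.111 cm → 3 s.f.
The fewest is 2 significant figures, from 0.73 m.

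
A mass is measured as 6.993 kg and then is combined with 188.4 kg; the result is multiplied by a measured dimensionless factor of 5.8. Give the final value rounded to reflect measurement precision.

1.1 × 10^3 kg

6.993 kg + 188.4 kg = 195.393 kg; the sum is limited to 1 decimal place (4 s.f.).
Carrying full precision, 195.393 × 5.8 = 1133.2794 kg; 5.8 has 2 s.f., so the result keeps min(4, 2) = 2 s.f.
Rounded to 2 significant figures: 1.1 × 10^3 kg.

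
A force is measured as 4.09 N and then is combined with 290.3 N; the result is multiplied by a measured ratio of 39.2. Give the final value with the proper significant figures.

1.15 × 10⁴ N

4.09 N + 290.3 N = 294.39 N; the sum is limited to 1 decimal place (4 s.f.).
Carrying full precision, 294.39 × 39.2 = 11540.088 N; 39.2 has 3 s.f., so the result keeps min(4, 3) = 3 s.f.
Rounded to 3 significant figures: 1.15 × 10⁴ N.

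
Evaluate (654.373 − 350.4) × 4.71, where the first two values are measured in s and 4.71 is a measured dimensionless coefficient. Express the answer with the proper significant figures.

654.373 s − 350.4 s = 303.973 s; the difference is limited to 1 decimal place (4 s.f.).
Carrying full precision, 303.973 × 4.71 = 1431.71283 s; 4.71 has 3 s.f., so the result keeps min(4, 3) = 3 s.f.
Rounded to 3 significant figures: 1.43 × 10^3 s.

1.43 × 10^3 s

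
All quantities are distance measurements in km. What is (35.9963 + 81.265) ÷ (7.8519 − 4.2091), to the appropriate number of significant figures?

32.190

35.9963 + 81.265 = 117.2613, limited to 3 d.p. → 6 s.f.; 7.8519 − 4.2091 = 3.6428, limited to 4 d.p. → 5 s.f.
Carrying full precision, 117.2613 ÷ 3.6428 = 32.1898814099…; keep min(6, 5) = 5 s.f.
Rounded to 5 significant figures: 32.190.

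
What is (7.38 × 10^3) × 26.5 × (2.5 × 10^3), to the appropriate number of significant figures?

4.9 × 10^8

(7.38 × 10^3) × 26.5 × (2.5 × 10^3) = 488925000
Multiplication/division keeps the fewest significant figures: 7.38 × 10^3 → 3 s.f., 26.5 → 3 s.f., 2.5 × 10^3 → 2 s.f.; limit is 2.
Rounded to 2 significant figures: 4.9 × 10^8.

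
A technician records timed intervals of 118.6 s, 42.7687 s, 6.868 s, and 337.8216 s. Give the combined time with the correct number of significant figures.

506.1 s

118.6 s + 42.7687 s + 6.868 s + 337.8216 s = 506.0583 s.
Addition/subtraction keeps the fewest decimal places: 118.6 → 1 decimal place, 42.7687 → 4 decimal places, 6.868 → 3 decimal places, 337.8216 → 4 decimal places; limit is 1.
Rounded to 1 decimal place: 506.1 s.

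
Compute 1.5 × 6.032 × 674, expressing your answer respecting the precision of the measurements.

1.5 × 6.032 × 674 = 6098.352
Multiplication/division keeps the fewest significant figures: 1.5 → 2 s.f., 6.032 → 4 s.f., 674 → 3 s.f.; limit is 2.
Rounded to 2 significant figures: 6.1 × 10^3.

6.1 × 10^3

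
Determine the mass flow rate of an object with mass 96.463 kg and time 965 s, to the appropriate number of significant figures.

0.100 kg/s

mass flow rate = 96.463 kg ÷ 965 s = 0.0999616580311… kg/s.
96.463 has 5 significant figures; 965 has 3.
Division/multiplication keeps the fewest: 3 significant figures.
Rounded: 0.100 kg/s.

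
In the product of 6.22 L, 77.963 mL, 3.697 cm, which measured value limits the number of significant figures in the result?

6.22 L → 3 s.f.; 77.963 mL → 5 s.f.; 3.697 cm → 4 s.f.
The fewest is 3 significant figures, from 6.22 L.

6.22 L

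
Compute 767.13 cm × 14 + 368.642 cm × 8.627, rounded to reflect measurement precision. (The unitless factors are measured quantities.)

767.13 × 14 = 10739.82 → 1.1 × 10^4 cm (2 s.f., last digit at the 10^3 place).
368.642 × 8.627 = 3180.274534 → 3.180 × 10^3 cm (4 s.f., last digit at the 10^0 place).
Sum: 13920.094534 cm; keep the coarser place, 10^3.
Result: 1.4 × 10^4 cm.

1.4 × 10^4 cm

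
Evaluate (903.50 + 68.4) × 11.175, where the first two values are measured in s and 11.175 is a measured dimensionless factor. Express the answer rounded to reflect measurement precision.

903.50 s + 68.4 s = 971.90 s; the sum is limited to 1 decimal place (4 s.f.).
Carrying full precision, 971.90 × 11.175 = 10860.9825 s; 11.175 has 5 s.f., so the result keeps min(4, 5) = 4 s.f.
Rounded to 4 significant figures: 1.086 × 10^4 s.

1.086 × 10^4 s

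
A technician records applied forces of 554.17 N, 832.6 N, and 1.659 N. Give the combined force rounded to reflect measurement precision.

1388.4 N

554.17 N + 832.6 N + 1.659 N = 1388.429 N.
Addition/subtraction keeps the fewest decimal places: 554.17 → 2 decimal places, 832.6 → 1 decimal place, 1.659 → 3 decimal places; limit is 1.
Rounded to 1 decimal place: 1388.4 N.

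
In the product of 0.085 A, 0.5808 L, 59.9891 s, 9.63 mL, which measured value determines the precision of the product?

0.085 A

0.085 A → 2 s.f.; 0.5808 L → 4 s.f.; 59.9891 s → 6 s.f.; 9.63 mL → 3 s.f.
The fewest is 2 significant figures, from 0.085 A.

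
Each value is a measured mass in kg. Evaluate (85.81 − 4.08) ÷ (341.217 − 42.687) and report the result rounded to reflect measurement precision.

85.81 − 4.08 = 81.73, limited to 2 d.p. → 4 s.f.; 341.217 − 42.687 = 298.530, limited to 3 d.p. → 6 s.f.
Carrying full precision, 81.73 ÷ 298.530 = 0.27377483…; keep min(4, 6) = 4 s.f.
Rounded to 4 significant figures: 0.2738.

0.2738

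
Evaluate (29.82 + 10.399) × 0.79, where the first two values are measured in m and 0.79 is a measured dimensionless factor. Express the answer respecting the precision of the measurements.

32 m

29.82 m + 10.399 m = 40.219 m; the sum is limited to 2 decimal places (4 s.f.).
Carrying full precision, 40.219 × 0.79 = 31.77301 m; 0.79 has 2 s.f., so the result keeps min(4, 2) = 2 s.f.
Rounded to 2 significant figures: 32 m.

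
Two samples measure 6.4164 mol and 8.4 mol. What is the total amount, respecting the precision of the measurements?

6.4164 mol + 8.4 mol = 14.8164 mol.
Addition/subtraction keeps the fewest decimal places: 6.4164 → 4 decimal places, 8.4 → 1 decimal place; limit is 1.
Rounded to 1 decimal place: 14.8 mol.

14.8 mol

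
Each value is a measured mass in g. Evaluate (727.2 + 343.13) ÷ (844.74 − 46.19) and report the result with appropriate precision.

1.3403

727.2 + 343.13 = 1070.33, limited to 1 d.p. → 5 s.f.; 844.74 − 46.19 = 798.55, limited to 2 d.p. → 5 s.f.
Carrying full precision, 1070.33 ÷ 798.55 = 1.34034186964…; keep min(5, 5) = 5 s.f.
Rounded to 5 significant figures: 1.3403.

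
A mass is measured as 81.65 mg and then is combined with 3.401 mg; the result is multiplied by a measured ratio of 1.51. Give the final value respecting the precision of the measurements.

128 mg

81.65 mg + 3.401 mg = 85.051 mg; the sum is limited to 2 decimal places (4 s.f.).
Carrying full precision, 85.051 × 1.51 = 128.42701 mg; 1.51 has 3 s.f., so the result keeps min(4, 3) = 3 s.f.
Rounded to 3 significant figures: 128 mg.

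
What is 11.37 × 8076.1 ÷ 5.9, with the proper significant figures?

1.6 × 10⁴

11.37 × 8076.1 ÷ 5.9 = 15563.6028814…
Multiplication/division keeps the fewest significant figures: 11.37 → 4 s.f., 8076.1 → 5 s.f., 5.9 → 2 s.f.; limit is 2.
Rounded to 2 significant figures: 1.6 × 10⁴.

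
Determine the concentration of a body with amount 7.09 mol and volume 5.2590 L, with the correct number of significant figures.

1.35 mol/L

concentration = 7.09 mol ÷ 5.2590 L = 1.34816505039… mol/L.
7.09 has 3 significant figures; 5.2590 has 5.
Division/multiplication keeps the fewest: 3 significant figures.
Rounded: 1.35 mol/L.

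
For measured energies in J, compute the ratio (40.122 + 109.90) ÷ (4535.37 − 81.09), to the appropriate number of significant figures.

0.033680

40.122 + 109.90 = 150.022, limited to 2 d.p. → 5 s.f.; 4535.37 − 81.09 = 4454.28, limited to 2 d.p. → 6 s.f.
Carrying full precision, 150.022 ÷ 4454.28 = 0.0336804152411…; keep min(5, 6) = 5 s.f.
Rounded to 5 significant figures: 0.033680.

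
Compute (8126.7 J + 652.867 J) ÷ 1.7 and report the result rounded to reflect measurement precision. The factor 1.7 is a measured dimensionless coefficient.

8126.7 J + 652.867 J = 8779.567 J; the sum is limited to 1 decimal place (5 s.f.).
Carrying full precision, 8779.567 ÷ 1.7 = 5164.45117647… J; 1.7 has 2 s.f., so the result keeps min(5, 2) = 2 s.f.
Rounded to 2 significant figures: 5.2 × 10^3 J.

5.2 × 10^3 J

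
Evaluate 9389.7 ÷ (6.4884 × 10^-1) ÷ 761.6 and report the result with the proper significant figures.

19.00

9389.7 ÷ (6.4884 × 10^-1) ÷ 761.6 = 19.0014684901…
Multiplication/division keeps the fewest significant figures: 9389.7 → 5 s.f., 6.4884 × 10^-1 → 5 s.f., 761.6 → 4 s.f.; limit is 4.
Rounded to 4 significant figures: 19.00.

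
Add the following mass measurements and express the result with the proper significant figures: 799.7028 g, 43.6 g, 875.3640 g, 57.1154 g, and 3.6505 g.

1779.4 g

799.7028 g + 43.6 g + 875.3640 g + 57.1154 g + 3.6505 g = 1779.4327 g.
Addition/subtraction keeps the fewest decimal places: 799.7028 → 4 decimal places, 43.6 → 1 decimal place, 875.3640 → 4 decimal places, 57.1154 → 4 decimal places, 3.6505 → 4 decimal places; limit is 1.
Rounded to 1 decimal place: 1779.4 g.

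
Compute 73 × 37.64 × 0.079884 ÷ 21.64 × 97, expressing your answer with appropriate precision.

73 × 37.64 × 0.079884 ÷ 21.64 × 97 = 983.890473871…
Multiplication/division keeps the fewest significant figures: 73 → 2 s.f., 37.64 → 4 s.f., 0.079884 → 5 s.f., 21.64 → 4 s.f., 97 → 2 s.f.; limit is 2.
Rounded to 2 significant figures: 9.8 × 10^2.

9.8 × 10^2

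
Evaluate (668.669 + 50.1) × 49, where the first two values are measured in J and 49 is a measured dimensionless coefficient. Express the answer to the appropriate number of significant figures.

3.5 × 10^4 J

668.669 J + 50.1 J = 718.769 J; the sum is limited to 1 decimal place (4 s.f.).
Carrying full precision, 718.769 × 49 = 35219.681 J; 49 has 2 s.f., so the result keeps min(4, 2) = 2 s.f.
Rounded to 2 significant figures: 3.5 × 10^4 J.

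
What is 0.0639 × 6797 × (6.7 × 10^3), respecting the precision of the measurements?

2.9 × 10^6

0.0639 × 6797 × (6.7 × 10^3) = 2909999.61
Multiplication/division keeps the fewest significant figures: 0.0639 → 3 s.f., 6797 → 4 s.f., 6.7 × 10^3 → 2 s.f.; limit is 2.
Rounded to 2 significant figures: 2.9 × 10^6.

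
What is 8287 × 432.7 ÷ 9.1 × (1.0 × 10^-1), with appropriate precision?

8287 × 432.7 ÷ 9.1 × (1.0 × 10^-1) = 39404.2296703…
Multiplication/division keeps the fewest significant figures: 8287 → 4 s.f., 432.7 → 4 s.f., 9.1 → 2 s.f., 1.0 × 10^-1 → 2 s.f.; limit is 2.
Rounded to 2 significant figures: 3.9 × 10^4.

3.9 × 10^4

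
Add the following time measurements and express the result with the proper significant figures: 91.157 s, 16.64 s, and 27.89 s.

91.157 s + 16.64 s + 27.89 s = 135.687 s.
Addition/subtraction keeps the fewest decimal places: 91.157 → 3 decimal places, 16.64 → 2 decimal places, 27.89 → 2 decimal places; limit is 2.
Rounded to 2 decimal places: 135.69 s.

135.69 s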